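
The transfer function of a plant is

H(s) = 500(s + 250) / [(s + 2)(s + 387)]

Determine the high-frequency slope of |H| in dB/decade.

Each pole contributes −20 dB/decade at high frequency; each zero contributes +20 dB/decade.
Net: 1 zero(s) − 2 pole(s) → -20 dB/decade.

-20 dB/decade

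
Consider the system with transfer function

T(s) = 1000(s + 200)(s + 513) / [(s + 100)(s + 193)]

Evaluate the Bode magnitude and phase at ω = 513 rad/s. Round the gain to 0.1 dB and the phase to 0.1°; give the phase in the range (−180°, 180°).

At s = jω = j513:
zero (s+200): 200 + j513 → |·| = √(200²+513²) = √303169 ≈ 550.61, ∠ = arctan(513/200) ≈ 68.70°
zero (s+513): 513 + j513 → |·| = √(513²+513²) = √526338 ≈ 725.49, ∠ = arctan(513/513) ≈ 45.00°
pole (s+100): 100 + j513 → |·| = √(100²+513²) = √273169 ≈ 522.66, ∠ = arctan(513/100) ≈ 78.97°
pole (s+193): 193 + j513 → |·| = √(193²+513²) = √300418 ≈ 548.1, ∠ = arctan(513/193) ≈ 69.38°
|T| = 1000 · 3.9946e+05 / 2.8647e+05 ≈ 1394.4
Gain = 20 log₁₀(1394.4) ≈ 62.89 dB
∠T = 113.70° − 148.35° = -34.65°

62.9 dB, -34.7°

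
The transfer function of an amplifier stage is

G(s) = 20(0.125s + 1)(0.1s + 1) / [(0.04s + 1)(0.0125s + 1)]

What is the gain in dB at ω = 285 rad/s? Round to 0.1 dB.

At ω = 285 rad/s:
zero (1 + j285·0.125) = 1 + j35.625 → |·| ≈ 35.639, ∠ ≈ 88.39°
zero (1 + j285·0.1) = 1 + j28.5 → |·| ≈ 28.518, ∠ ≈ 87.99°
pole (1 + j285·0.04) = 1 + j11.4 → |·| ≈ 11.444, ∠ ≈ 84.99°
pole (1 + j285·0.0125) = 1 + j3.5625 → |·| ≈ 3.7002, ∠ ≈ 74.32°
|G| = 20 · 35.639 · 28.518 / (11.444 · 3.7002) ≈ 480.03
Gain = 20 log₁₀(480.03) ≈ 53.63 dB

53.6 dB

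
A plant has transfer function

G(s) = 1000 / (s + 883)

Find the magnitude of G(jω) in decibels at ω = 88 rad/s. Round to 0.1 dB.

1.0 dB

At s = jω = j88:
pole (s+883): 883 + j88 → |·| = √(883²+88²) = √787433 ≈ 887.37, ∠ = arctan(88/883) ≈ 5.69°
|G| = 1000 / 887.37 ≈ 1.1269
Gain = 20 log₁₀(1.1269) ≈ 1.04 dB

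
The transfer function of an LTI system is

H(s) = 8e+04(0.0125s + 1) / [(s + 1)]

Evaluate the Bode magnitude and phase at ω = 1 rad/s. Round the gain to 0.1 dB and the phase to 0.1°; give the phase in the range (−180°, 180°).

95.1 dB, -44.3°

At ω = 1 rad/s:
zero (1 + j1·0.0125) = 1 + j0.0125 → |·| ≈ 1.0001, ∠ ≈ 0.72°
pole (1 + j1·1) = 1 + j1 → |·| ≈ 1.4142, ∠ ≈ 45.00°
|H| = 8e+04 · 1.0001 / (1.4142) ≈ 56575
Gain = 20 log₁₀(56575) ≈ 95.05 dB
∠H = (0.72°) − (45.00°) = -44.28°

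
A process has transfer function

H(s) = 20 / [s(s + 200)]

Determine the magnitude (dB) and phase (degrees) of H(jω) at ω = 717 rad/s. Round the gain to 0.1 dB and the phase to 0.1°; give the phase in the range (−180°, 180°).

At s = jω = j717:
pole (s+200): 200 + j717 → |·| = √(200²+717²) = √554089 ≈ 744.37, ∠ = arctan(717/200) ≈ 74.41°
pole at origin: |s| = 717, ∠ = 90.00° (in denominator)
|H| = 20 / 5.3371e+05 ≈ 3.7474e-05
Gain = 20 log₁₀(3.7474e-05) ≈ -88.53 dB
∠H = 0.00° − 164.41° = -164.41°

-88.5 dB, -164.4°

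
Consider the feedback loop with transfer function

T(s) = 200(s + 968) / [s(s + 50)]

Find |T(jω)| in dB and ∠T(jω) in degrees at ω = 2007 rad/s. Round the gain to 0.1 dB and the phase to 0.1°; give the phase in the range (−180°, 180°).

-19.1 dB, -114.3°

At s = jω = j2007:
zero (s+968): 968 + j2007 → |·| = √(968²+2007²) = √4965073 ≈ 2228.2, ∠ = arctan(2007/968) ≈ 64.25°
pole (s+50): 50 + j2007 → |·| = √(50²+2007²) = √4030549 ≈ 2007.6, ∠ = arctan(2007/50) ≈ 88.57°
pole at origin: |s| = 2007, ∠ = 90.00° (in denominator)
|T| = 200 · 2228.2 / 4.0293e+06 ≈ 0.1106
Gain = 20 log₁₀(0.1106) ≈ -19.12 dB
∠T = 64.25° − 178.57° = -114.32°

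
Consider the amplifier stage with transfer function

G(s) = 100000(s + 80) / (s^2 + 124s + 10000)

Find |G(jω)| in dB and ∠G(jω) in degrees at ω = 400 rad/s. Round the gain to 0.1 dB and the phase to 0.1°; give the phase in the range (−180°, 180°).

48.2 dB, -83.0°

At s = jω = j400:
zero (s+80): 80 + j400 → |·| = √(80²+400²) = √166400 ≈ 407.92, ∠ = arctan(400/80) ≈ 78.69°
quadratic: (j400)² + 124·j400 + 10000 = -150000 + j49600 → |·| ≈ 1.5799e+05, ∠ ≈ 161.70°
|G| = 100000 · 407.92 / 1.5799e+05 ≈ 258.19
Gain = 20 log₁₀(258.19) ≈ 48.24 dB
∠G = 78.69° − 161.70° = -83.01°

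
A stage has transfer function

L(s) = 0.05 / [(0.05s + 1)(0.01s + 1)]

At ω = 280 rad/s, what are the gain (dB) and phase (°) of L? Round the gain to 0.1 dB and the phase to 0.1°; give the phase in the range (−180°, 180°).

-58.4 dB, -156.3°

At ω = 280 rad/s:
pole (1 + j280·0.05) = 1 + j14 → |·| ≈ 14.036, ∠ ≈ 85.91°
pole (1 + j280·0.01) = 1 + j2.8 → |·| ≈ 2.9732, ∠ ≈ 70.35°
|L| = 0.05 · 1 / (14.036 · 2.9732) ≈ 0.0011981
Gain = 20 log₁₀(0.0011981) ≈ -58.43 dB
∠L = (0°) − (85.91° + 70.35°) = -156.26°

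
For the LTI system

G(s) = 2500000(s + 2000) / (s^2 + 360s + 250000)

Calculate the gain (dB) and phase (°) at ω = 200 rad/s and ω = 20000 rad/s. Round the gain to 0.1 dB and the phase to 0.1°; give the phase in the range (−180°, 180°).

At s = jω = j200:
zero (s+2000): 2000 + j200 → |·| = √(2000²+200²) = √4040000 ≈ 2010, ∠ = arctan(200/2000) ≈ 5.71°
quadratic: (j200)² + 360·j200 + 250000 = 210000 + j72000 → |·| ≈ 2.22e+05, ∠ ≈ 18.92°
|G| = 2500000 · 2010 / 2.22e+05 ≈ 22635
Gain = 20 log₁₀(22635) ≈ 87.10 dB
∠G = 5.71° − 18.92° = -13.21°

At s = jω = j20000:
zero (s+2000): 2000 + j20000 → |·| = √(2000²+20000²) = √404000000 ≈ 20100, ∠ = arctan(20000/2000) ≈ 84.29°
quadratic: (j20000)² + 360·j20000 + 250000 = -399750000 + j7200000 → |·| ≈ 3.9981e+08, ∠ ≈ 178.97°
|G| = 2500000 · 20100 / 3.9981e+08 ≈ 125.68
Gain = 20 log₁₀(125.68) ≈ 41.99 dB
∠G = 84.29° − 178.97° = -94.68°

ω = 200: 87.1 dB, -13.2°; ω = 20000: 42.0 dB, -94.7°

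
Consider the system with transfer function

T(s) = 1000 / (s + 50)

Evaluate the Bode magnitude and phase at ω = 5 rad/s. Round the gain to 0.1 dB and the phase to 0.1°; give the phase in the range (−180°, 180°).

Substitute s = j5:
Numerator: 1000 = 1000 + j0
Denominator: (j5) + 50 = 50 + j5
|N| = √(1000² + 0²) ≈ 1000, ∠N ≈ 0.00°
|D| = √(50² + 5²) ≈ 50.249, ∠D ≈ 5.71°
|T| = 1000 / 50.249 ≈ 19.901
Gain = 20 log₁₀(19.901) ≈ 25.98 dB
∠T = 0.00° − 5.71° = -5.71°

26.0 dB, -5.7°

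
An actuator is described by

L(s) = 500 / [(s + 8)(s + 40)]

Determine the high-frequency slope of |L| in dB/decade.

-40 dB/decade

Each pole contributes −20 dB/decade at high frequency; each zero contributes +20 dB/decade.
Net: 0 zero(s) − 2 pole(s) → -40 dB/decade.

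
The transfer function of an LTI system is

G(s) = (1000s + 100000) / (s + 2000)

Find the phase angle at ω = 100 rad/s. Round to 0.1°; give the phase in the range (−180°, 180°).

42.1°

Substitute s = j100:
Numerator: 1000(j100) + 100000 = 100000 + j100000
Denominator: (j100) + 2000 = 2000 + j100
|N| = √(100000² + 100000²) ≈ 1.4142e+05, ∠N ≈ 45.00°
|D| = √(2000² + 100²) ≈ 2002.5, ∠D ≈ 2.86°
∠G = 45.00° − 2.86° = 42.14°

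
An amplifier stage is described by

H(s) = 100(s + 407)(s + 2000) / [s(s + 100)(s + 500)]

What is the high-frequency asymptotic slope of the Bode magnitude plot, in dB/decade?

-20 dB/decade

Each pole contributes −20 dB/decade at high frequency; each zero contributes +20 dB/decade.
Net: 2 zero(s) − 3 pole(s) → -20 dB/decade.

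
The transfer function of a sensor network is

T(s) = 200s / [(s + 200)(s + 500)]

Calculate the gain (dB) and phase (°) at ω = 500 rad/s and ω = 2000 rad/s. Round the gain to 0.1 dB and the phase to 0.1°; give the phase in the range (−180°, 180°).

ω = 500: -11.6 dB, -23.2°; ω = 2000: -20.3 dB, -70.3°

At s = jω = j500:
zero at origin: s = j500 → |·| = 500, ∠ = 90.00°
pole (s+200): 200 + j500 → |·| = √(200²+500²) = √290000 ≈ 538.52, ∠ = arctan(500/200) ≈ 68.20°
pole (s+500): 500 + j500 → |·| = √(500²+500²) = √500000 ≈ 707.11, ∠ = arctan(500/500) ≈ 45.00°
|T| = 200 · 500 / 3.8079e+05 ≈ 0.26261
Gain = 20 log₁₀(0.26261) ≈ -11.61 dB
∠T = 90.00° − 113.20° = -23.20°

At s = jω = j2000:
zero at origin: s = j2000 → |·| = 2000, ∠ = 90.00°
pole (s+200): 200 + j2000 → |·| = √(200²+2000²) = √4040000 ≈ 2010, ∠ = arctan(2000/200) ≈ 84.29°
pole (s+500): 500 + j2000 → |·| = √(500²+2000²) = √4250000 ≈ 2061.6, ∠ = arctan(2000/500) ≈ 75.96°
|T| = 200 · 2000 / 4.1438e+06 ≈ 0.09653
Gain = 20 log₁₀(0.09653) ≈ -20.31 dB
∠T = 90.00° − 160.25° = -70.25°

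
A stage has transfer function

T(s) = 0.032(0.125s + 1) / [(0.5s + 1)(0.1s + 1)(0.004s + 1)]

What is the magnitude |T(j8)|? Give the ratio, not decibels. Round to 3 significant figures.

0.00857

At ω = 8 rad/s:
zero (1 + j8·0.125) = 1 + j1 → |·| ≈ 1.4142, ∠ ≈ 45.00°
pole (1 + j8·0.5) = 1 + j4 → |·| ≈ 4.1231, ∠ ≈ 75.96°
pole (1 + j8·0.1) = 1 + j0.8 → |·| ≈ 1.2806, ∠ ≈ 38.66°
pole (1 + j8·0.004) = 1 + j0.032 → |·| ≈ 1.0005, ∠ ≈ 1.83°
|T| = 0.032 · 1.4142 / (4.1231 · 1.2806 · 1.0005) ≈ 0.0085666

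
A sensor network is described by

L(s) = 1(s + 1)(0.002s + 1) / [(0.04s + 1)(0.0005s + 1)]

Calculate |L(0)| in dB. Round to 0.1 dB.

L(0) = 1 · 1 / 1 = 1
20 log₁₀(1) ≈ 0.00 dB

0.0 dB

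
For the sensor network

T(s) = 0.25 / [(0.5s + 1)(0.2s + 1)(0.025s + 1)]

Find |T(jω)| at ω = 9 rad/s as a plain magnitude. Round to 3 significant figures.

0.0257

At ω = 9 rad/s:
pole (1 + j9·0.5) = 1 + j4.5 → |·| ≈ 4.6098, ∠ ≈ 77.47°
pole (1 + j9·0.2) = 1 + j1.8 → |·| ≈ 2.0591, ∠ ≈ 60.95°
pole (1 + j9·0.025) = 1 + j0.225 → |·| ≈ 1.025, ∠ ≈ 12.68°
|T| = 0.25 · 1 / (4.6098 · 2.0591 · 1.025) ≈ 0.025695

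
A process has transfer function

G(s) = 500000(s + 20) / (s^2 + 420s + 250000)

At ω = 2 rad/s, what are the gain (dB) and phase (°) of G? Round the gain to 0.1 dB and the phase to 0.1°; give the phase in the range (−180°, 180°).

At s = jω = j2:
zero (s+20): 20 + j2 → |·| = √(20²+2²) = √404 ≈ 20.1, ∠ = arctan(2/20) ≈ 5.71°
quadratic: (j2)² + 420·j2 + 250000 = 249996 + j840 → |·| ≈ 2.5e+05, ∠ ≈ 0.19°
|G| = 500000 · 20.1 / 2.5e+05 ≈ 40.2
Gain = 20 log₁₀(40.2) ≈ 32.08 dB
∠G = 5.71° − 0.19° = 5.52°

32.1 dB, 5.5°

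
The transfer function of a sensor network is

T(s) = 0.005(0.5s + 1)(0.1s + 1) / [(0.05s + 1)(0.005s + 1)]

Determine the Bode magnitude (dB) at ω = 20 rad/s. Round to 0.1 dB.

At ω = 20 rad/s:
zero (1 + j20·0.5) = 1 + j10 → |·| ≈ 10.05, ∠ ≈ 84.29°
zero (1 + j20·0.1) = 1 + j2 → |·| ≈ 2.2361, ∠ ≈ 63.43°
pole (1 + j20·0.05) = 1 + j1 → |·| ≈ 1.4142, ∠ ≈ 45.00°
pole (1 + j20·0.005) = 1 + j0.1 → |·| ≈ 1.005, ∠ ≈ 5.71°
|T| = 0.005 · 10.05 · 2.2361 / (1.4142 · 1.005) ≈ 0.079059
Gain = 20 log₁₀(0.079059) ≈ -22.04 dB

-22.0 dB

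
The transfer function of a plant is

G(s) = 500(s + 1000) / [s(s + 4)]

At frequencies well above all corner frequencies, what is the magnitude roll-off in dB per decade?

Each pole contributes −20 dB/decade at high frequency; each zero contributes +20 dB/decade.
Net: 1 zero(s) − 2 pole(s) → -20 dB/decade.

-20 dB/decade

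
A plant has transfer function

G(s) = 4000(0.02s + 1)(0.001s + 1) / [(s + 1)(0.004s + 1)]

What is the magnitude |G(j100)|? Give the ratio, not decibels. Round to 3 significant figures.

83.5

At ω = 100 rad/s:
zero (1 + j100·0.02) = 1 + j2 → |·| ≈ 2.2361, ∠ ≈ 63.43°
zero (1 + j100·0.001) = 1 + j0.1 → |·| ≈ 1.005, ∠ ≈ 5.71°
pole (1 + j100·1) = 1 + j100 → |·| ≈ 100, ∠ ≈ 89.43°
pole (1 + j100·0.004) = 1 + j0.4 → |·| ≈ 1.077, ∠ ≈ 21.80°
|G| = 4000 · 2.2361 · 1.005 / (100 · 1.077) ≈ 83.464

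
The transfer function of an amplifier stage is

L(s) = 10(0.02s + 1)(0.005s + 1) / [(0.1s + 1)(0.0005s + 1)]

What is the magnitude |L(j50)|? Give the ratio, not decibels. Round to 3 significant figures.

At ω = 50 rad/s:
zero (1 + j50·0.02) = 1 + j1 → |·| ≈ 1.4142, ∠ ≈ 45.00°
zero (1 + j50·0.005) = 1 + j0.25 → |·| ≈ 1.0308, ∠ ≈ 14.04°
pole (1 + j50·0.1) = 1 + j5 → |·| ≈ 5.099, ∠ ≈ 78.69°
pole (1 + j50·0.0005) = 1 + j0.025 → |·| ≈ 1.0003, ∠ ≈ 1.43°
|L| = 10 · 1.4142 · 1.0308 / (5.099 · 1.0003) ≈ 2.8581

2.86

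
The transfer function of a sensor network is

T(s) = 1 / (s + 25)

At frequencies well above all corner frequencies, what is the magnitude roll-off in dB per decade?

Each pole contributes −20 dB/decade at high frequency; each zero contributes +20 dB/decade.
Net: 0 zero(s) − 1 pole(s) → -20 dB/decade.

-20 dB/decade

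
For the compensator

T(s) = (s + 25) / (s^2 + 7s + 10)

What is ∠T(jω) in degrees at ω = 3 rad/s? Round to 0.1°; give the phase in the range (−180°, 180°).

Substitute s = j3:
Numerator: (j3) + 25 = 25 + j3
Denominator: (j3)^2 + 7(j3) + 10 = 1 + j21
|N| = √(25² + 3²) ≈ 25.179, ∠N ≈ 6.84°
|D| = √(1² + 21²) ≈ 21.024, ∠D ≈ 87.27°
∠T = 6.84° − 87.27° = -80.43°

-80.4°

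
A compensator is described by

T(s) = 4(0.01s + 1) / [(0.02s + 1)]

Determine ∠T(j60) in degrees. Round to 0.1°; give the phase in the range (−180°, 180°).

-19.2°

At ω = 60 rad/s:
zero (1 + j60·0.01) = 1 + j0.6 → |·| ≈ 1.1662, ∠ ≈ 30.96°
pole (1 + j60·0.02) = 1 + j1.2 → |·| ≈ 1.562, ∠ ≈ 50.19°
∠T = (30.96°) − (50.19°) = -19.23°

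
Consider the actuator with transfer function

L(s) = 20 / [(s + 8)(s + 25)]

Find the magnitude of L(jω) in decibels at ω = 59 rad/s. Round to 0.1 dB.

At s = jω = j59:
pole (s+8): 8 + j59 → |·| = √(8²+59²) = √3545 ≈ 59.54, ∠ = arctan(59/8) ≈ 82.28°
pole (s+25): 25 + j59 → |·| = √(25²+59²) = √4106 ≈ 64.078, ∠ = arctan(59/25) ≈ 67.04°
|L| = 20 / 3815.2 ≈ 0.0052422
Gain = 20 log₁₀(0.0052422) ≈ -45.61 dB

-45.6 dB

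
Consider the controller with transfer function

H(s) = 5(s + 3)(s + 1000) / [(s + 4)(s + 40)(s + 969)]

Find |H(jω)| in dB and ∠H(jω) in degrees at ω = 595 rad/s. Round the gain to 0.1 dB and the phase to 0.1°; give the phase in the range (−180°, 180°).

At s = jω = j595:
zero (s+3): 3 + j595 → |·| = √(3²+595²) = √354034 ≈ 595.01, ∠ = arctan(595/3) ≈ 89.71°
zero (s+1000): 1000 + j595 → |·| = √(1000²+595²) = √1354025 ≈ 1163.6, ∠ = arctan(595/1000) ≈ 30.75°
pole (s+4): 4 + j595 → |·| = √(4²+595²) = √354041 ≈ 595.01, ∠ = arctan(595/4) ≈ 89.61°
pole (s+40): 40 + j595 → |·| = √(40²+595²) = √355625 ≈ 596.34, ∠ = arctan(595/40) ≈ 86.15°
pole (s+969): 969 + j595 → |·| = √(969²+595²) = √1292986 ≈ 1137.1, ∠ = arctan(595/969) ≈ 31.55°
|H| = 5 · 6.9235e+05 / 4.0348e+08 ≈ 0.0085797
Gain = 20 log₁₀(0.0085797) ≈ -41.33 dB
∠H = 120.46° − 207.31° = -86.85°

-41.3 dB, -86.9°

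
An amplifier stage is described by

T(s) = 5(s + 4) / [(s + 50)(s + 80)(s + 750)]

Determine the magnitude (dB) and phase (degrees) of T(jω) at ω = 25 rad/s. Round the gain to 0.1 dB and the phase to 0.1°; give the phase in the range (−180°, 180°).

-88.9 dB, 35.1°

At s = jω = j25:
zero (s+4): 4 + j25 → |·| = √(4²+25²) = √641 ≈ 25.318, ∠ = arctan(25/4) ≈ 80.91°
pole (s+50): 50 + j25 → |·| = √(50²+25²) = √3125 ≈ 55.902, ∠ = arctan(25/50) ≈ 26.57°
pole (s+80): 80 + j25 → |·| = √(80²+25²) = √7025 ≈ 83.815, ∠ = arctan(25/80) ≈ 17.35°
pole (s+750): 750 + j25 → |·| = √(750²+25²) = √563125 ≈ 750.42, ∠ = arctan(25/750) ≈ 1.91°
|T| = 5 · 25.318 / 3.516e+06 ≈ 3.6004e-05
Gain = 20 log₁₀(3.6004e-05) ≈ -88.87 dB
∠T = 80.91° − 45.83° = 35.08°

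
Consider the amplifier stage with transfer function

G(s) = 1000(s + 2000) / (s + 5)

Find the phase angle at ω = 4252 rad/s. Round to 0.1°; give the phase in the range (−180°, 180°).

At s = jω = j4252:
zero (s+2000): 2000 + j4252 → |·| = √(2000²+4252²) = √22079504 ≈ 4698.9, ∠ = arctan(4252/2000) ≈ 64.81°
pole (s+5): 5 + j4252 → |·| = √(5²+4252²) = √18079529 ≈ 4252, ∠ = arctan(4252/5) ≈ 89.93°
∠G = 64.81° − 89.93° = -25.12°

-25.1°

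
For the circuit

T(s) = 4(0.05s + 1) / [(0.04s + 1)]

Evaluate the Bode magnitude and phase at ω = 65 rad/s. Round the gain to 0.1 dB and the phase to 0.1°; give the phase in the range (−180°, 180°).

13.8 dB, 3.9°

At ω = 65 rad/s:
zero (1 + j65·0.05) = 1 + j3.25 → |·| ≈ 3.4004, ∠ ≈ 72.90°
pole (1 + j65·0.04) = 1 + j2.6 → |·| ≈ 2.7857, ∠ ≈ 68.96°
|T| = 4 · 3.4004 / (2.7857) ≈ 4.8827
Gain = 20 log₁₀(4.8827) ≈ 13.77 dB
∠T = (72.90°) − (68.96°) = 3.94°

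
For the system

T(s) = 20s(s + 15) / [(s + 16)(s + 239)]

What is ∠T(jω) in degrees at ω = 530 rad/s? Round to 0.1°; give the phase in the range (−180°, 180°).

24.4°

At s = jω = j530:
zero (s+15): 15 + j530 → |·| = √(15²+530²) = √281125 ≈ 530.21, ∠ = arctan(530/15) ≈ 88.38°
zero at origin: s = j530 → |·| = 530, ∠ = 90.00°
pole (s+16): 16 + j530 → |·| = √(16²+530²) = √281156 ≈ 530.24, ∠ = arctan(530/16) ≈ 88.27°
pole (s+239): 239 + j530 → |·| = √(239²+530²) = √338021 ≈ 581.4, ∠ = arctan(530/239) ≈ 65.73°
∠T = 178.38° − 154.00° = 24.38°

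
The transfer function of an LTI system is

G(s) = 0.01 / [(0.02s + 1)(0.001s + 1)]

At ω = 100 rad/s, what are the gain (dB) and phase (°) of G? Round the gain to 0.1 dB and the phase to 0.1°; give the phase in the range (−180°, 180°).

At ω = 100 rad/s:
pole (1 + j100·0.02) = 1 + j2 → |·| ≈ 2.2361, ∠ ≈ 63.43°
pole (1 + j100·0.001) = 1 + j0.1 → |·| ≈ 1.005, ∠ ≈ 5.71°
|G| = 0.01 · 1 / (2.2361 · 1.005) ≈ 0.0044498
Gain = 20 log₁₀(0.0044498) ≈ -47.03 dB
∠G = (0°) − (63.43° + 5.71°) = -69.14°

-47.0 dB, -69.1°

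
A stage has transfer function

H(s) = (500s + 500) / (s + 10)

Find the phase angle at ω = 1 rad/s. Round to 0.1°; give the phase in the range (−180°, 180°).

39.3°

Substitute s = j1:
Numerator: 500(j1) + 500 = 500 + j500
Denominator: (j1) + 10 = 10 + j1
|N| = √(500² + 500²) ≈ 707.11, ∠N ≈ 45.00°
|D| = √(10² + 1²) ≈ 10.05, ∠D ≈ 5.71°
∠H = 45.00° − 5.71° = 39.29°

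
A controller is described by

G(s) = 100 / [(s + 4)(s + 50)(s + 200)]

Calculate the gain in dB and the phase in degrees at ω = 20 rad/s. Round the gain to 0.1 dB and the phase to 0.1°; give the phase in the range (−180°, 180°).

-66.9 dB, -106.2°

At s = jω = j20:
pole (s+4): 4 + j20 → |·| = √(4²+20²) = √416 ≈ 20.396, ∠ = arctan(20/4) ≈ 78.69°
pole (s+50): 50 + j20 → |·| = √(50²+20²) = √2900 ≈ 53.852, ∠ = arctan(20/50) ≈ 21.80°
pole (s+200): 200 + j20 → |·| = √(200²+20²) = √40400 ≈ 201, ∠ = arctan(20/200) ≈ 5.71°
|G| = 100 / 2.2077e+05 ≈ 0.00045296
Gain = 20 log₁₀(0.00045296) ≈ -66.88 dB
∠G = 0.00° − 106.20° = -106.20°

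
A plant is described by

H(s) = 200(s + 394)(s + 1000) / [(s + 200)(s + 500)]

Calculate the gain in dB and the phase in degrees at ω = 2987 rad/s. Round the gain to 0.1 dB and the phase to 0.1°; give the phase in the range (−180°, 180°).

At s = jω = j2987:
zero (s+394): 394 + j2987 → |·| = √(394²+2987²) = √9077405 ≈ 3012.9, ∠ = arctan(2987/394) ≈ 82.49°
zero (s+1000): 1000 + j2987 → |·| = √(1000²+2987²) = √9922169 ≈ 3149.9, ∠ = arctan(2987/1000) ≈ 71.49°
pole (s+200): 200 + j2987 → |·| = √(200²+2987²) = √8962169 ≈ 2993.7, ∠ = arctan(2987/200) ≈ 86.17°
pole (s+500): 500 + j2987 → |·| = √(500²+2987²) = √9172169 ≈ 3028.6, ∠ = arctan(2987/500) ≈ 80.50°
|H| = 200 · 9.4903e+06 / 9.0667e+06 ≈ 209.34
Gain = 20 log₁₀(209.34) ≈ 46.42 dB
∠H = 153.98° − 166.67° = -12.69°

46.4 dB, -12.7°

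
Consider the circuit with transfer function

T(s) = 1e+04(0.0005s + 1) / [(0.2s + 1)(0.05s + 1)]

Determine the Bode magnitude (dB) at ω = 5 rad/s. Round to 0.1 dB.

At ω = 5 rad/s:
zero (1 + j5·0.0005) = 1 + j0.0025 → |·| ≈ 1, ∠ ≈ 0.14°
pole (1 + j5·0.2) = 1 + j1 → |·| ≈ 1.4142, ∠ ≈ 45.00°
pole (1 + j5·0.05) = 1 + j0.25 → |·| ≈ 1.0308, ∠ ≈ 14.04°
|T| = 1e+04 · 1 / (1.4142 · 1.0308) ≈ 6859.9
Gain = 20 log₁₀(6859.9) ≈ 76.73 dB

76.7 dB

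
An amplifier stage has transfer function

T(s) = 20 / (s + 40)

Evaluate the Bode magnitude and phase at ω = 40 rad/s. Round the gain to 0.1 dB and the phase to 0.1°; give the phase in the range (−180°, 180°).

-9.0 dB, -45.0°

At s = jω = j40:
pole (s+40): 40 + j40 → |·| = √(40²+40²) = √3200 ≈ 56.569, ∠ = arctan(40/40) ≈ 45.00°
|T| = 20 / 56.569 ≈ 0.35355
Gain = 20 log₁₀(0.35355) ≈ -9.03 dB
∠T = 0.00° − 45.00° = -45.00°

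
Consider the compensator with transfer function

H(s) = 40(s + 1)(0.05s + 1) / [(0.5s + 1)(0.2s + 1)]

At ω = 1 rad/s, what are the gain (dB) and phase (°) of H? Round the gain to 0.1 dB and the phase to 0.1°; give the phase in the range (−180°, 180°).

33.9 dB, 10.0°

At ω = 1 rad/s:
zero (1 + j1·1) = 1 + j1 → |·| ≈ 1.4142, ∠ ≈ 45.00°
zero (1 + j1·0.05) = 1 + j0.05 → |·| ≈ 1.0012, ∠ ≈ 2.86°
pole (1 + j1·0.5) = 1 + j0.5 → |·| ≈ 1.118, ∠ ≈ 26.57°
pole (1 + j1·0.2) = 1 + j0.2 → |·| ≈ 1.0198, ∠ ≈ 11.31°
|H| = 40 · 1.4142 · 1.0012 / (1.118 · 1.0198) ≈ 49.675
Gain = 20 log₁₀(49.675) ≈ 33.92 dB
∠H = (45.00° + 2.86°) − (26.57° + 11.31°) = 9.98°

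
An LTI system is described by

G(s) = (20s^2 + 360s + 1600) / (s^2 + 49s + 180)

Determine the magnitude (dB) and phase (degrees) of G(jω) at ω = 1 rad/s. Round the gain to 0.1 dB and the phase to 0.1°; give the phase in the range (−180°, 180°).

18.8 dB, -2.5°

Substitute s = j1:
Numerator: 20(j1)^2 + 360(j1) + 1600 = 1580 + j360
Denominator: (j1)^2 + 49(j1) + 180 = 179 + j49
|N| = √(1580² + 360²) ≈ 1620.5, ∠N ≈ 12.84°
|D| = √(179² + 49²) ≈ 185.59, ∠D ≈ 15.31°
|G| = 1620.5 / 185.59 ≈ 8.7316
Gain = 20 log₁₀(8.7316) ≈ 18.82 dB
∠G = 12.84° − 15.31° = -2.47°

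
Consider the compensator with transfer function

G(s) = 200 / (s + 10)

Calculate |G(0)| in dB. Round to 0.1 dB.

26.0 dB

G(0) = 200 / 10 = 20
20 log₁₀(20) ≈ 26.02 dB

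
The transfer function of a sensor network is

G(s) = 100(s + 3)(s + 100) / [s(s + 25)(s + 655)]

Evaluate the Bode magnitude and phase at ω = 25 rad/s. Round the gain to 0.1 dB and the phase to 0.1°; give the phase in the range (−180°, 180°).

At s = jω = j25:
zero (s+3): 3 + j25 → |·| = √(3²+25²) = √634 ≈ 25.179, ∠ = arctan(25/3) ≈ 83.16°
zero (s+100): 100 + j25 → |·| = √(100²+25²) = √10625 ≈ 103.08, ∠ = arctan(25/100) ≈ 14.04°
pole (s+25): 25 + j25 → |·| = √(25²+25²) = √1250 ≈ 35.355, ∠ = arctan(25/25) ≈ 45.00°
pole (s+655): 655 + j25 → |·| = √(655²+25²) = √429650 ≈ 655.48, ∠ = arctan(25/655) ≈ 2.19°
pole at origin: |s| = 25, ∠ = 90.00° (in denominator)
|G| = 100 · 2595.5 / 5.7936e+05 ≈ 0.44799
Gain = 20 log₁₀(0.44799) ≈ -6.97 dB
∠G = 97.20° − 137.19° = -39.99°

-7.0 dB, -40.0°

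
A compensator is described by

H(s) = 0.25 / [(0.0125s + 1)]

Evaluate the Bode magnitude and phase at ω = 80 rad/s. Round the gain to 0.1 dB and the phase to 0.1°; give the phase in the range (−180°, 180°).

-15.1 dB, -45.0°

At ω = 80 rad/s:
pole (1 + j80·0.0125) = 1 + j1 → |·| ≈ 1.4142, ∠ ≈ 45.00°
|H| = 0.25 · 1 / (1.4142) ≈ 0.17678
Gain = 20 log₁₀(0.17678) ≈ -15.05 dB
∠H = (0°) − (45.00°) = -45.00°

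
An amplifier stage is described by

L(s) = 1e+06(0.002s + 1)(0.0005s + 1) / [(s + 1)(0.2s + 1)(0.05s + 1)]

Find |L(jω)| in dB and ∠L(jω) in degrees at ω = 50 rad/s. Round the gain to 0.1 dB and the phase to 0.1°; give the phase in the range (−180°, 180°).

57.4 dB, 125.8°

At ω = 50 rad/s:
zero (1 + j50·0.002) = 1 + j0.1 → |·| ≈ 1.005, ∠ ≈ 5.71°
zero (1 + j50·0.0005) = 1 + j0.025 → |·| ≈ 1.0003, ∠ ≈ 1.43°
pole (1 + j50·1) = 1 + j50 → |·| ≈ 50.01, ∠ ≈ 88.85°
pole (1 + j50·0.2) = 1 + j10 → |·| ≈ 10.05, ∠ ≈ 84.29°
pole (1 + j50·0.05) = 1 + j2.5 → |·| ≈ 2.6926, ∠ ≈ 68.20°
|L| = 1e+06 · 1.005 · 1.0003 / (50.01 · 10.05 · 2.6926) ≈ 742.85
Gain = 20 log₁₀(742.85) ≈ 57.42 dB
∠L = (5.71° + 1.43°) − (88.85° + 84.29° + 68.20°) = -234.20° ≡ 125.80° (principal value)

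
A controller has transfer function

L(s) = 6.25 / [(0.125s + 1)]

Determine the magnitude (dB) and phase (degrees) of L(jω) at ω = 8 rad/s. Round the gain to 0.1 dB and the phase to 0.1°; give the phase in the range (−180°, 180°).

At ω = 8 rad/s:
pole (1 + j8·0.125) = 1 + j1 → |·| ≈ 1.4142, ∠ ≈ 45.00°
|L| = 6.25 · 1 / (1.4142) ≈ 4.4195
Gain = 20 log₁₀(4.4195) ≈ 12.91 dB
∠L = (0°) − (45.00°) = -45.00°

12.9 dB, -45.0°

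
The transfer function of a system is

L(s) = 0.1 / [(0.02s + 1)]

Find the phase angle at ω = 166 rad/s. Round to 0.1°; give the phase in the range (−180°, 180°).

At ω = 166 rad/s:
pole (1 + j166·0.02) = 1 + j3.32 → |·| ≈ 3.4673, ∠ ≈ 73.24°
∠L = (0°) − (73.24°) = -73.24°

-73.2°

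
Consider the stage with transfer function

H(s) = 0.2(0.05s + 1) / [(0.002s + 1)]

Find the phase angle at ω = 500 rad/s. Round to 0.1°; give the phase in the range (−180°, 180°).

At ω = 500 rad/s:
zero (1 + j500·0.05) = 1 + j25 → |·| ≈ 25.02, ∠ ≈ 87.71°
pole (1 + j500·0.002) = 1 + j1 → |·| ≈ 1.4142, ∠ ≈ 45.00°
∠H = (87.71°) − (45.00°) = 42.71°

42.7°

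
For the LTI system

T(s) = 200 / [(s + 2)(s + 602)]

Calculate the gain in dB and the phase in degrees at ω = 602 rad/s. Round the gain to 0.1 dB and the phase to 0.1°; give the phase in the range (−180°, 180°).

At s = jω = j602:
pole (s+2): 2 + j602 → |·| = √(2²+602²) = √362408 ≈ 602, ∠ = arctan(602/2) ≈ 89.81°
pole (s+602): 602 + j602 → |·| = √(602²+602²) = √724808 ≈ 851.36, ∠ = arctan(602/602) ≈ 45.00°
|T| = 200 / 5.1252e+05 ≈ 0.00039023
Gain = 20 log₁₀(0.00039023) ≈ -68.17 dB
∠T = 0.00° − 134.81° = -134.81°

-68.2 dB, -134.8°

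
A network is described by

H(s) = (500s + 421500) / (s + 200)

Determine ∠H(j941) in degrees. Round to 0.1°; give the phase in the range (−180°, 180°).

-29.9°

Substitute s = j941:
Numerator: 500(j941) + 421500 = 421500 + j470500
Denominator: (j941) + 200 = 200 + j941
|N| = √(421500² + 470500²) ≈ 6.3169e+05, ∠N ≈ 48.14°
|D| = √(200² + 941²) ≈ 962.02, ∠D ≈ 78.00°
∠H = 48.14° − 78.00° = -29.86°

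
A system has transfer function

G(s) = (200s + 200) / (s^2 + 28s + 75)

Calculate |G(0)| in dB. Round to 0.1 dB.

8.5 dB

G(0) = 200 / 75 ≈ 2.6667
20 log₁₀(2.6667) ≈ 8.52 dB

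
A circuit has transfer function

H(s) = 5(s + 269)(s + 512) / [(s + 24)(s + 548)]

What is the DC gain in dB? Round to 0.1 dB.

34.4 dB

H(0) = 5·269·512 / (24·548) ≈ 52.36
20 log₁₀(52.36) ≈ 34.38 dB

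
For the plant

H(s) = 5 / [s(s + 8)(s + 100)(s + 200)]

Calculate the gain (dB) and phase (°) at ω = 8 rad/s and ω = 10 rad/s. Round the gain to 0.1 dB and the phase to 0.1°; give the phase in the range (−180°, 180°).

ω = 8: -111.2 dB, -141.9°; ω = 10: -114.2 dB, -149.9°

At s = jω = j8:
pole (s+8): 8 + j8 → |·| = √(8²+8²) = √128 ≈ 11.314, ∠ = arctan(8/8) ≈ 45.00°
pole (s+100): 100 + j8 → |·| = √(100²+8²) = √10064 ≈ 100.32, ∠ = arctan(8/100) ≈ 4.57°
pole (s+200): 200 + j8 → |·| = √(200²+8²) = √40064 ≈ 200.16, ∠ = arctan(8/200) ≈ 2.29°
pole at origin: |s| = 8, ∠ = 90.00° (in denominator)
|H| = 5 / 1.8175e+06 ≈ 2.751e-06
Gain = 20 log₁₀(2.751e-06) ≈ -111.21 dB
∠H = 0.00° − 141.86° = -141.86°

At s = jω = j10:
pole (s+8): 8 + j10 → |·| = √(8²+10²) = √164 ≈ 12.806, ∠ = arctan(10/8) ≈ 51.34°
pole (s+100): 100 + j10 → |·| = √(100²+10²) = √10100 ≈ 100.5, ∠ = arctan(10/100) ≈ 5.71°
pole (s+200): 200 + j10 → |·| = √(200²+10²) = √40100 ≈ 200.25, ∠ = arctan(10/200) ≈ 2.86°
pole at origin: |s| = 10, ∠ = 90.00° (in denominator)
|H| = 5 / 2.5772e+06 ≈ 1.9401e-06
Gain = 20 log₁₀(1.9401e-06) ≈ -114.24 dB
∠H = 0.00° − 149.91° = -149.91°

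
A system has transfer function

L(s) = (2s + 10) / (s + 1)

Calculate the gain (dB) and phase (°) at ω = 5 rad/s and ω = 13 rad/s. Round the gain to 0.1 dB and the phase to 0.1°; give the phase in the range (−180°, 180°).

ω = 5: 8.9 dB, -33.7°; ω = 13: 6.6 dB, -16.6°

Substitute s = j5:
Numerator: 2(j5) + 10 = 10 + j10
Denominator: (j5) + 1 = 1 + j5
|N| = √(10² + 10²) ≈ 14.142, ∠N ≈ 45.00°
|D| = √(1² + 5²) ≈ 5.099, ∠D ≈ 78.69°
|L| = 14.142 / 5.099 ≈ 2.7735
Gain = 20 log₁₀(2.7735) ≈ 8.86 dB
∠L = 45.00° − 78.69° = -33.69°

Substitute s = j13:
Numerator: 2(j13) + 10 = 10 + j26
Denominator: (j13) + 1 = 1 + j13
|N| = √(10² + 26²) ≈ 27.857, ∠N ≈ 68.96°
|D| = √(1² + 13²) ≈ 13.038, ∠D ≈ 85.60°
|L| = 27.857 / 13.038 ≈ 2.1366
Gain = 20 log₁₀(2.1366) ≈ 6.59 dB
∠L = 68.96° − 85.60° = -16.64°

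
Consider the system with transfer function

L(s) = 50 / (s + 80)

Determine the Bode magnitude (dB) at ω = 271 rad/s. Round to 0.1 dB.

Substitute s = j271:
Numerator: 50 = 50 + j0
Denominator: (j271) + 80 = 80 + j271
|N| = √(50² + 0²) ≈ 50, ∠N ≈ 0.00°
|D| = √(80² + 271²) ≈ 282.56, ∠D ≈ 73.55°
|L| = 50 / 282.56 ≈ 0.17695
Gain = 20 log₁₀(0.17695) ≈ -15.04 dB

-15.0 dB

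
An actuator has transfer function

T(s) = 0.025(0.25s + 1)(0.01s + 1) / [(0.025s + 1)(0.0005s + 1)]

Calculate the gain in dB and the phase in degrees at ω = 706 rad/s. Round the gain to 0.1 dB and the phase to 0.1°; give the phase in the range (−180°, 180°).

At ω = 706 rad/s:
zero (1 + j706·0.25) = 1 + j176.5 → |·| ≈ 176.5, ∠ ≈ 89.68°
zero (1 + j706·0.01) = 1 + j7.06 → |·| ≈ 7.1305, ∠ ≈ 81.94°
pole (1 + j706·0.025) = 1 + j17.65 → |·| ≈ 17.678, ∠ ≈ 86.76°
pole (1 + j706·0.0005) = 1 + j0.353 → |·| ≈ 1.0605, ∠ ≈ 19.44°
|T| = 0.025 · 176.5 · 7.1305 / (17.678 · 1.0605) ≈ 1.6783
Gain = 20 log₁₀(1.6783) ≈ 4.50 dB
∠T = (89.68° + 81.94°) − (86.76° + 19.44°) = 65.42°

4.5 dB, 65.4°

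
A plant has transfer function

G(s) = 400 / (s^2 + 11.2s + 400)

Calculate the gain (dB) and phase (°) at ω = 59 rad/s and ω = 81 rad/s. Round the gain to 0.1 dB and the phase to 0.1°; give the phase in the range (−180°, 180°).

At s = jω = j59:
quadratic: (j59)² + 11.2·j59 + 400 = -3081 + j660.8 → |·| ≈ 3151.1, ∠ ≈ 167.89°
|G| = 400 / 3151.1 ≈ 0.12694
Gain = 20 log₁₀(0.12694) ≈ -17.93 dB
∠G = 0.00° − 167.89° = -167.89°

At s = jω = j81:
quadratic: (j81)² + 11.2·j81 + 400 = -6161 + j907.2 → |·| ≈ 6227.4, ∠ ≈ 171.62°
|G| = 400 / 6227.4 ≈ 0.064232
Gain = 20 log₁₀(0.064232) ≈ -23.84 dB
∠G = 0.00° − 171.62° = -171.62°

ω = 59: -17.9 dB, -167.9°; ω = 81: -23.8 dB, -171.6°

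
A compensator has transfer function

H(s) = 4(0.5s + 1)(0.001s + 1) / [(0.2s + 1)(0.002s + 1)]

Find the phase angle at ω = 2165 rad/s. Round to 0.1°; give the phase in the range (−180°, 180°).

At ω = 2165 rad/s:
zero (1 + j2165·0.5) = 1 + j1082.5 → |·| ≈ 1082.5, ∠ ≈ 89.95°
zero (1 + j2165·0.001) = 1 + j2.165 → |·| ≈ 2.3848, ∠ ≈ 65.21°
pole (1 + j2165·0.2) = 1 + j433 → |·| ≈ 433, ∠ ≈ 89.87°
pole (1 + j2165·0.002) = 1 + j4.33 → |·| ≈ 4.444, ∠ ≈ 77.00°
∠H = (89.95° + 65.21°) − (89.87° + 77.00°) = -11.71°

-11.7°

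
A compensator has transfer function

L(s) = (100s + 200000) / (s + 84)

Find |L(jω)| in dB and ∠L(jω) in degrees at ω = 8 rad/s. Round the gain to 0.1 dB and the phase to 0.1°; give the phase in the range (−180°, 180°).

67.5 dB, -5.2°

Substitute s = j8:
Numerator: 100(j8) + 200000 = 200000 + j800
Denominator: (j8) + 84 = 84 + j8
|N| = √(200000² + 800²) ≈ 2e+05, ∠N ≈ 0.23°
|D| = √(84² + 8²) ≈ 84.38, ∠D ≈ 5.44°
|L| = 2e+05 / 84.38 ≈ 2370.2
Gain = 20 log₁₀(2370.2) ≈ 67.50 dB
∠L = 0.23° − 5.44° = -5.21°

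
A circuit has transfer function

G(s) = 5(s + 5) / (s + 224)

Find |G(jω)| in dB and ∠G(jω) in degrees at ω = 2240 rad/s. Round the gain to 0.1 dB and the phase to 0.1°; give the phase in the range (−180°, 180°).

13.9 dB, 5.6°

At s = jω = j2240:
zero (s+5): 5 + j2240 → |·| = √(5²+2240²) = √5017625 ≈ 2240, ∠ = arctan(2240/5) ≈ 89.87°
pole (s+224): 224 + j2240 → |·| = √(224²+2240²) = √5067776 ≈ 2251.2, ∠ = arctan(2240/224) ≈ 84.29°
|G| = 5 · 2240 / 2251.2 ≈ 4.9751
Gain = 20 log₁₀(4.9751) ≈ 13.94 dB
∠G = 89.87° − 84.29° = 5.58°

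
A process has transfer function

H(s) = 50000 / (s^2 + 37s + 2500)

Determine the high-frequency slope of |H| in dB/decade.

Each pole contributes −20 dB/decade at high frequency; each zero contributes +20 dB/decade.
Net: 0 zero(s) − 2 pole(s) → -40 dB/decade.

-40 dB/decade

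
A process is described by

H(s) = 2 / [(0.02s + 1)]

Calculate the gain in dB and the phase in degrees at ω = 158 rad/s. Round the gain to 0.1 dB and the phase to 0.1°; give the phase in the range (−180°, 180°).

-4.4 dB, -72.4°

At ω = 158 rad/s:
pole (1 + j158·0.02) = 1 + j3.16 → |·| ≈ 3.3145, ∠ ≈ 72.44°
|H| = 2 · 1 / (3.3145) ≈ 0.60341
Gain = 20 log₁₀(0.60341) ≈ -4.39 dB
∠H = (0°) − (72.44°) = -72.44°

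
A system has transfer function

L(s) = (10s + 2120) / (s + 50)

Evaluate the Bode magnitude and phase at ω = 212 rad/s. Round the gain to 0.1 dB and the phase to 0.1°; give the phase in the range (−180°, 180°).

22.8 dB, -31.7°

Substitute s = j212:
Numerator: 10(j212) + 2120 = 2120 + j2120
Denominator: (j212) + 50 = 50 + j212
|N| = √(2120² + 2120²) ≈ 2998.1, ∠N ≈ 45.00°
|D| = √(50² + 212²) ≈ 217.82, ∠D ≈ 76.73°
|L| = 2998.1 / 217.82 ≈ 13.764
Gain = 20 log₁₀(13.764) ≈ 22.77 dB
∠L = 45.00° − 76.73° = -31.73°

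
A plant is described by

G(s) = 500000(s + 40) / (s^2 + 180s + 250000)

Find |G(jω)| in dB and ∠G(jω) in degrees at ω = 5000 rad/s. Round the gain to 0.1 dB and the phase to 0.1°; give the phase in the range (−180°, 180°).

40.1 dB, -88.4°

At s = jω = j5000:
zero (s+40): 40 + j5000 → |·| = √(40²+5000²) = √25001600 ≈ 5000.2, ∠ = arctan(5000/40) ≈ 89.54°
quadratic: (j5000)² + 180·j5000 + 250000 = -24750000 + j900000 → |·| ≈ 2.4766e+07, ∠ ≈ 177.92°
|G| = 500000 · 5000.2 / 2.4766e+07 ≈ 100.95
Gain = 20 log₁₀(100.95) ≈ 40.08 dB
∠G = 89.54° − 177.92° = -88.38°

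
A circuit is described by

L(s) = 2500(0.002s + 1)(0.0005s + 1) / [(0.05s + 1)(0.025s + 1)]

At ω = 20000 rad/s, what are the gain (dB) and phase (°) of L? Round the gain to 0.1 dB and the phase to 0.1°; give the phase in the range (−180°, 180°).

At ω = 20000 rad/s:
zero (1 + j20000·0.002) = 1 + j40 → |·| ≈ 40.012, ∠ ≈ 88.57°
zero (1 + j20000·0.0005) = 1 + j10 → |·| ≈ 10.05, ∠ ≈ 84.29°
pole (1 + j20000·0.05) = 1 + j1000 → |·| ≈ 1000, ∠ ≈ 89.94°
pole (1 + j20000·0.025) = 1 + j500 → |·| ≈ 500, ∠ ≈ 89.89°
|L| = 2500 · 40.012 · 10.05 / (1000 · 500) ≈ 2.0106
Gain = 20 log₁₀(2.0106) ≈ 6.07 dB
∠L = (88.57° + 84.29°) − (89.94° + 89.89°) = -6.97°

6.1 dB, -7.0°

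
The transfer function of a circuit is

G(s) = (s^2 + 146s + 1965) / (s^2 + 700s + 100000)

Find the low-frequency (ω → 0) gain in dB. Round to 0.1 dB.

-34.1 dB

G(0) = 1965 / 100000 ≈ 0.01965
20 log₁₀(0.01965) ≈ -34.13 dB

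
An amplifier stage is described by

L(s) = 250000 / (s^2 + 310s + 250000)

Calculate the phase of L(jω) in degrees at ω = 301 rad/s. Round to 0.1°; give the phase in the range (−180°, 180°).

At s = jω = j301:
quadratic: (j301)² + 310·j301 + 250000 = 159399 + j93310 → |·| ≈ 1.847e+05, ∠ ≈ 30.34°
∠L = 0.00° − 30.34° = -30.34°

-30.3°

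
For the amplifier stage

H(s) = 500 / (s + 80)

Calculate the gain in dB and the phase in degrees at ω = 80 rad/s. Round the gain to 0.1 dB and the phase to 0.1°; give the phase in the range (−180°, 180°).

At s = jω = j80:
pole (s+80): 80 + j80 → |·| = √(80²+80²) = √12800 ≈ 113.14, ∠ = arctan(80/80) ≈ 45.00°
|H| = 500 / 113.14 ≈ 4.4193
Gain = 20 log₁₀(4.4193) ≈ 12.91 dB
∠H = 0.00° − 45.00° = -45.00°

12.9 dB, -45.0°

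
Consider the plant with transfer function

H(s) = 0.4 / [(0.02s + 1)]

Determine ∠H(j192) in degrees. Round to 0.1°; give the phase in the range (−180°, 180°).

-75.4°

At ω = 192 rad/s:
pole (1 + j192·0.02) = 1 + j3.84 → |·| ≈ 3.9681, ∠ ≈ 75.40°
∠H = (0°) − (75.40°) = -75.40°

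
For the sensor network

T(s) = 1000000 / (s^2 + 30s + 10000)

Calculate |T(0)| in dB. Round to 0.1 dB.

T(0) = 1000000 / 10000 = 100
20 log₁₀(100) ≈ 40.00 dB

40.0 dB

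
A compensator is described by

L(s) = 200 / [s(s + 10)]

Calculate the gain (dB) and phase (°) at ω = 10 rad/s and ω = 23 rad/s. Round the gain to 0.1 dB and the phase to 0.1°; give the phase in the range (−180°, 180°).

At s = jω = j10:
pole (s+10): 10 + j10 → |·| = √(10²+10²) = √200 ≈ 14.142, ∠ = arctan(10/10) ≈ 45.00°
pole at origin: |s| = 10, ∠ = 90.00° (in denominator)
|L| = 200 / 141.42 ≈ 1.4142
Gain = 20 log₁₀(1.4142) ≈ 3.01 dB
∠L = 0.00° − 135.00° = -135.00°

At s = jω = j23:
pole (s+10): 10 + j23 → |·| = √(10²+23²) = √629 ≈ 25.08, ∠ = arctan(23/10) ≈ 66.50°
pole at origin: |s| = 23, ∠ = 90.00° (in denominator)
|L| = 200 / 576.84 ≈ 0.34672
Gain = 20 log₁₀(0.34672) ≈ -9.20 dB
∠L = 0.00° − 156.50° = -156.50°

ω = 10: 3.0 dB, -135.0°; ω = 23: -9.2 dB, -156.5°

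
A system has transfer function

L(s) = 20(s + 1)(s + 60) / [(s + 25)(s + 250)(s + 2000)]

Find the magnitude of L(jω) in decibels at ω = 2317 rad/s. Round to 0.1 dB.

At s = jω = j2317:
zero (s+1): 1 + j2317 → |·| = √(1²+2317²) = √5368490 ≈ 2317, ∠ = arctan(2317/1) ≈ 89.98°
zero (s+60): 60 + j2317 → |·| = √(60²+2317²) = √5372089 ≈ 2317.8, ∠ = arctan(2317/60) ≈ 88.52°
pole (s+25): 25 + j2317 → |·| = √(25²+2317²) = √5369114 ≈ 2317.1, ∠ = arctan(2317/25) ≈ 89.38°
pole (s+250): 250 + j2317 → |·| = √(250²+2317²) = √5430989 ≈ 2330.4, ∠ = arctan(2317/250) ≈ 83.84°
pole (s+2000): 2000 + j2317 → |·| = √(2000²+2317²) = √9368489 ≈ 3060.8, ∠ = arctan(2317/2000) ≈ 49.20°
|L| = 20 · 5.3703e+06 / 1.6528e+10 ≈ 0.0064984
Gain = 20 log₁₀(0.0064984) ≈ -43.74 dB

-43.7 dB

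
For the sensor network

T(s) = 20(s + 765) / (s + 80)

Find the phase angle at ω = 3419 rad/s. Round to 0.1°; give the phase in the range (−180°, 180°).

-11.3°

At s = jω = j3419:
zero (s+765): 765 + j3419 → |·| = √(765²+3419²) = √12274786 ≈ 3503.5, ∠ = arctan(3419/765) ≈ 77.39°
pole (s+80): 80 + j3419 → |·| = √(80²+3419²) = √11695961 ≈ 3419.9, ∠ = arctan(3419/80) ≈ 88.66°
∠T = 77.39° − 88.66° = -11.27°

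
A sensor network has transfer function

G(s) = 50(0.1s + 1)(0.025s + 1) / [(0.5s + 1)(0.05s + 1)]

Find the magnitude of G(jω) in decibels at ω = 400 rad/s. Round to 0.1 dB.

14.0 dB

At ω = 400 rad/s:
zero (1 + j400·0.1) = 1 + j40 → |·| ≈ 40.012, ∠ ≈ 88.57°
zero (1 + j400·0.025) = 1 + j10 → |·| ≈ 10.05, ∠ ≈ 84.29°
pole (1 + j400·0.5) = 1 + j200 → |·| ≈ 200, ∠ ≈ 89.71°
pole (1 + j400·0.05) = 1 + j20 → |·| ≈ 20.025, ∠ ≈ 87.14°
|G| = 50 · 40.012 · 10.05 / (200 · 20.025) ≈ 5.0202
Gain = 20 log₁₀(5.0202) ≈ 14.01 dB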